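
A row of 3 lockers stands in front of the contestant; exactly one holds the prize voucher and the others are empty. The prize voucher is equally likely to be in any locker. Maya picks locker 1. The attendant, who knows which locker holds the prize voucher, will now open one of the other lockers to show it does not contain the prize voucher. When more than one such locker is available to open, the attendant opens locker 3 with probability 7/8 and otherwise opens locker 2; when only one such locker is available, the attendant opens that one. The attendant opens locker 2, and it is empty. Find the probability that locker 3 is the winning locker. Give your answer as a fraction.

Apply Bayes' rule, conditioning on where the prize voucher actually is.
If it is in locker 1 (prior 1/3): locker 3 is available but not opened, probability 1/8; weight (1/3)·(1/8) = 1/24.
If it is in locker 2 (prior 1/3): the attendant opened locker 2, so this case is ruled out; weight (1/3)·0 = 0.
If it is in locker 3 (prior 1/3): only locker 2 is available, probability 1; weight (1/3)·1 = 1/3.
The weights sum to 3/8.
So P(the prize voucher in locker 3 | the attendant opened locker 2) = (1/3) / (3/8) = 8/9.

8/9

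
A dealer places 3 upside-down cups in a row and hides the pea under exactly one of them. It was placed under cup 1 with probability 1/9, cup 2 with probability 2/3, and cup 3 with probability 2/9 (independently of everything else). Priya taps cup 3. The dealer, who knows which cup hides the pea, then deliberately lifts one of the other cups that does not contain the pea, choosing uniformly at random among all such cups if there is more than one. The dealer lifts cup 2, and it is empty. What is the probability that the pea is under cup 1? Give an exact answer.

Consider each possible location of the pea in turn.
If it is under cup 1 (prior 1/9): the dealer has no choice, probability 1; weight (1/9)·1 = 1/9.
If it is under cup 2 (prior 2/3): the dealer opened cup 2, so this case is ruled out; weight (2/3)·0 = 0.
If it is under cup 3 (prior 2/9): the dealer has 2 equally likely choices, so probability 1/2; weight (2/9)·(1/2) = 1/9.
The weights sum to 2/9.
So P(the pea under cup 1 | the dealer opened cup 2) = (1/9) / (2/9) = 1/2.

1/2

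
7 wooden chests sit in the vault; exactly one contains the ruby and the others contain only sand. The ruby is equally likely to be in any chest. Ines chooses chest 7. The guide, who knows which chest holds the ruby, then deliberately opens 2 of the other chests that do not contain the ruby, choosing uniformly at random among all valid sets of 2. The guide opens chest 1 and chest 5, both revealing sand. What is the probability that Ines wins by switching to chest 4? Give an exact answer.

Apply Bayes' rule, conditioning on where the ruby actually is.
If it is in either of chests 1 and 5 (prior 1/7 each): that chest was opened and seen not to hold the prize — ruled out; weight (1/7)·0 = 0 each.
If it is in any of chests 2, 3, 4, and 6 (prior 1/7 each): the guide has 10 equally likely choices, so probability 1/10; weight (1/7)·(1/10) = 1/70 each.
If it is in chest 7 (prior 1/7): the guide has 15 equally likely choices, so probability 1/15; weight (1/7)·(1/15) = 1/105.
The weights sum to 1/15.
So P(the ruby in chest 4 | the guide opened chest 1 and chest 5) = (1/70) / (1/15) = 3/14.

3/14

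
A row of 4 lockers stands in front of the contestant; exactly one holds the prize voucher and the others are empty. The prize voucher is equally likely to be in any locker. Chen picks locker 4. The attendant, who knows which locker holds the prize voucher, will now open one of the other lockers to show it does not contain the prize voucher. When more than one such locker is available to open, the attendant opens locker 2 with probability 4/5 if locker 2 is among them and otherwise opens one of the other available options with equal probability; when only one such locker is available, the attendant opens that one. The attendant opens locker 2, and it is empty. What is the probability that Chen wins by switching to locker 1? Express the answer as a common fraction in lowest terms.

Condition on the true location of the prize voucher.
If it is in any of lockers 1, 3, and 4 (prior 1/4 each): locker 2 is available, opened with probability 4/5; weight (1/4)·(4/5) = 1/5 each.
If it is in locker 2 (prior 1/4): the attendant opened locker 2, so this case is ruled out; weight (1/4)·0 = 0.
The weights sum to 3/5.
So P(the prize voucher in locker 1 | the attendant opened locker 2) = (1/5) / (3/5) = 1/3.

1/3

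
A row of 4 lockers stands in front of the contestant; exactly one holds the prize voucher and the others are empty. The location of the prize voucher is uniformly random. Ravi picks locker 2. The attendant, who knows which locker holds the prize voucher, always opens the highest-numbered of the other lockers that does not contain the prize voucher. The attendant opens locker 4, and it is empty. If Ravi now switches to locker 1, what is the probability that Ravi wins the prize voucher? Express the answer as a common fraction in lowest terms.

Consider each possible location of the prize voucher in turn.
If it is in any of lockers 1, 2, and 3 (prior 1/4 each): locker 4 is the highest-numbered option available, probability 1; weight (1/4)·1 = 1/4 each.
If it is in locker 4 (prior 1/4): the attendant opened locker 4, so this case is ruled out; weight (1/4)·0 = 0.
The weights sum to 3/4.
So P(the prize voucher in locker 1 | the attendant opened locker 4) = (1/4) / (3/4) = 1/3.

1/3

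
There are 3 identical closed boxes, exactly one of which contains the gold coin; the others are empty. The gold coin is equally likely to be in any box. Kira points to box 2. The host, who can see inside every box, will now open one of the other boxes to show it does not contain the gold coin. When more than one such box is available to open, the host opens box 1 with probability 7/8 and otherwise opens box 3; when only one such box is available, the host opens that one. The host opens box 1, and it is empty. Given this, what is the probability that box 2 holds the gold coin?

7/15

Apply Bayes' rule, conditioning on where the gold coin actually is.
If it is in box 1 (prior 1/3): the host opened box 1, so this case is ruled out; weight (1/3)·0 = 0.
If it is in box 2 (prior 1/3): box 1 is available, opened with probability 7/8; weight (1/3)·(7/8) = 7/24.
If it is in box 3 (prior 1/3): only box 1 is available, probability 1; weight (1/3)·1 = 1/3.
The weights sum to 5/8.
So P(the gold coin in box 2 | the host opened box 1) = (7/24) / (5/8) = 7/15.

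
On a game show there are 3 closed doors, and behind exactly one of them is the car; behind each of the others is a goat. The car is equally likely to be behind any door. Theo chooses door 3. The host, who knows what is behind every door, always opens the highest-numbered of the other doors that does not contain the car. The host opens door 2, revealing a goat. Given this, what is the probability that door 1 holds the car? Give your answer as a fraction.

1/2

Consider each possible location of the car in turn.
If it is behind either of doors 1 and 3 (prior 1/3 each): door 2 is the highest-numbered option available, probability 1; weight (1/3)·1 = 1/3 each.
If it is behind door 2 (prior 1/3): the host opened door 2, so this case is ruled out; weight (1/3)·0 = 0.
The weights sum to 2/3.
So P(the car behind door 1 | the host opened door 2) = (1/3) / (2/3) = 1/2.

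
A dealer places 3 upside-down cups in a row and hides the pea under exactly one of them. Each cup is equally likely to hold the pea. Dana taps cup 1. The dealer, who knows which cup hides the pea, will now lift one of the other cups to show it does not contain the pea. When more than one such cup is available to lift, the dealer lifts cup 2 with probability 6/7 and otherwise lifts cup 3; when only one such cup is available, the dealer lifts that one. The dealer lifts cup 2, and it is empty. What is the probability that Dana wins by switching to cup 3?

Condition on the true location of the pea.
If it is under cup 1 (prior 1/3): cup 2 is available, opened with probability 6/7; weight (1/3)·(6/7) = 2/7.
If it is under cup 2 (prior 1/3): the dealer opened cup 2, so this case is ruled out; weight (1/3)·0 = 0.
If it is under cup 3 (prior 1/3): only cup 2 is available, probability 1; weight (1/3)·1 = 1/3.
The weights sum to 13/21.
So P(the pea under cup 3 | the dealer opened cup 2) = (1/3) / (13/21) = 7/13.

7/13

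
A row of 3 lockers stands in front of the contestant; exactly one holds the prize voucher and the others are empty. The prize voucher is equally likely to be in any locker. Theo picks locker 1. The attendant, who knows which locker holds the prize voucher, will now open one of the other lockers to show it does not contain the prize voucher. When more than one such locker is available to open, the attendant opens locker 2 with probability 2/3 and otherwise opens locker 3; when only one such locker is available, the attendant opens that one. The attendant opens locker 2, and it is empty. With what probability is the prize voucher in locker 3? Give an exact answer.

Apply Bayes' rule, conditioning on where the prize voucher actually is.
If it is in locker 1 (prior 1/3): locker 2 is available, opened with probability 2/3; weight (1/3)·(2/3) = 2/9.
If it is in locker 2 (prior 1/3): the attendant opened locker 2, so this case is ruled out; weight (1/3)·0 = 0.
If it is in locker 3 (prior 1/3): only locker 2 is available, probability 1; weight (1/3)·1 = 1/3.
The weights sum to 5/9.
So P(the prize voucher in locker 3 | the attendant opened locker 2) = (1/3) / (5/9) = 3/5.

3/5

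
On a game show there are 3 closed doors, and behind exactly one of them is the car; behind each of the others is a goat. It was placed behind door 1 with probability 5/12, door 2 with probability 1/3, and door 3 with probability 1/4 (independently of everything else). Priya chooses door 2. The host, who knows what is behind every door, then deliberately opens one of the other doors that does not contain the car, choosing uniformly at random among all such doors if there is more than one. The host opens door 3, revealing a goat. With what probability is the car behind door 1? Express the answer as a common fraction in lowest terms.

5/7

Consider each possible location of the car in turn.
If it is behind door 1 (prior 5/12): the host has no choice, probability 1; weight (5/12)·1 = 5/12.
If it is behind door 2 (prior 1/3): the host has 2 equally likely choices, so probability 1/2; weight (1/3)·(1/2) = 1/6.
If it is behind door 3 (prior 1/4): the host opened door 3, so this case is ruled out; weight (1/4)·0 = 0.
The weights sum to 7/12.
So P(the car behind door 1 | the host opened door 3) = (5/12) / (7/12) = 5/7.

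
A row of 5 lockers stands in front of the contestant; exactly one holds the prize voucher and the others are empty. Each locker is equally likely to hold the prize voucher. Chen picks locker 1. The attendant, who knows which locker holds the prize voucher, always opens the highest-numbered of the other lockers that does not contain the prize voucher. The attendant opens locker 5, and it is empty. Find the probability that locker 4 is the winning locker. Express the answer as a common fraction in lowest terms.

1/4

Condition on the true location of the prize voucher.
If it is in any of lockers 1, 2, 3, and 4 (prior 1/5 each): locker 5 is the highest-numbered option available, probability 1; weight (1/5)·1 = 1/5 each.
If it is in locker 5 (prior 1/5): the attendant opened locker 5, so this case is ruled out; weight (1/5)·0 = 0.
The weights sum to 4/5.
So P(the prize voucher in locker 4 | the attendant opened locker 5) = (1/5) / (4/5) = 1/4.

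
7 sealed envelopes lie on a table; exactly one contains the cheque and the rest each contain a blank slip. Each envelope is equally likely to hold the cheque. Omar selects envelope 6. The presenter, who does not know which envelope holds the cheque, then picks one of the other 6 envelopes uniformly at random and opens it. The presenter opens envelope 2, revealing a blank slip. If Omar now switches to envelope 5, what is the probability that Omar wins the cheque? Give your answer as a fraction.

Consider each possible location of the cheque in turn.
If it is in any of envelopes 1, 3, 4, 5, 6, and 7 (prior 1/7 each): the presenter picks envelope 2 with probability 1/6 regardless, and it is not the prize; weight (1/7)·(1/6) = 1/42 each.
If it is in envelope 2 (prior 1/7): the presenter opened envelope 2, so this case is ruled out; weight (1/7)·0 = 0.
The weights sum to 1/7.
So P(the cheque in envelope 5 | the presenter opened envelope 2) = (1/42) / (1/7) = 1/6.

1/6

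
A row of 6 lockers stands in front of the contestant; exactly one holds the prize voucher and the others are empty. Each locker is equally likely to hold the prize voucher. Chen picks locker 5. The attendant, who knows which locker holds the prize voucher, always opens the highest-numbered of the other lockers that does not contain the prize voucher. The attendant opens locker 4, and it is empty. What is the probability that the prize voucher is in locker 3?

0

Consider each possible location of the prize voucher in turn.
If it is in any of lockers 1, 2, 3, and 5 (prior 1/6 each): the attendant would have opened locker 6 instead, probability 0; weight (1/6)·0 = 0 each.
If it is in locker 4 (prior 1/6): the attendant opened locker 4, so this case is ruled out; weight (1/6)·0 = 0.
If it is in locker 6 (prior 1/6): locker 4 is the highest-numbered option available, probability 1; weight (1/6)·1 = 1/6.
The weights sum to 1/6.
So P(the prize voucher in locker 3 | the attendant opened locker 4) = 0 / (1/6) = 0.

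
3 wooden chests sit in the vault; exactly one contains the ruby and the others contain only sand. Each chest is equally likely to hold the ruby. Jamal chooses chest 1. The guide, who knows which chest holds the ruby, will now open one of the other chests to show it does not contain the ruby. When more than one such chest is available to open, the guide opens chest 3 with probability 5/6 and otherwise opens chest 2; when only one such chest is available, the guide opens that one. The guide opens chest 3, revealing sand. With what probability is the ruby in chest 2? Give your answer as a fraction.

Apply Bayes' rule, conditioning on where the ruby actually is.
If it is in chest 1 (prior 1/3): chest 3 is available, opened with probability 5/6; weight (1/3)·(5/6) = 5/18.
If it is in chest 2 (prior 1/3): only chest 3 is available, probability 1; weight (1/3)·1 = 1/3.
If it is in chest 3 (prior 1/3): the guide opened chest 3, so this case is ruled out; weight (1/3)·0 = 0.
The weights sum to 11/18.
So P(the ruby in chest 2 | the guide opened chest 3) = (1/3) / (11/18) = 6/11.

6/11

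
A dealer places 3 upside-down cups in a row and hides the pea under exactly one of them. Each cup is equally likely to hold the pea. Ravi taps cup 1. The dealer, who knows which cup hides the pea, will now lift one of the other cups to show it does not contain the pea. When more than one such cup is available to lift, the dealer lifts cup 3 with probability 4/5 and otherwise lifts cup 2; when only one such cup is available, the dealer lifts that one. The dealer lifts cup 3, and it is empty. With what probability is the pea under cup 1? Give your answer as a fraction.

4/9

Apply Bayes' rule, conditioning on where the pea actually is.
If it is under cup 1 (prior 1/3): cup 3 is available, opened with probability 4/5; weight (1/3)·(4/5) = 4/15.
If it is under cup 2 (prior 1/3): only cup 3 is available, probability 1; weight (1/3)·1 = 1/3.
If it is under cup 3 (prior 1/3): the dealer opened cup 3, so this case is ruled out; weight (1/3)·0 = 0.
The weights sum to 3/5.
So P(the pea under cup 1 | the dealer opened cup 3) = (4/15) / (3/5) = 4/9.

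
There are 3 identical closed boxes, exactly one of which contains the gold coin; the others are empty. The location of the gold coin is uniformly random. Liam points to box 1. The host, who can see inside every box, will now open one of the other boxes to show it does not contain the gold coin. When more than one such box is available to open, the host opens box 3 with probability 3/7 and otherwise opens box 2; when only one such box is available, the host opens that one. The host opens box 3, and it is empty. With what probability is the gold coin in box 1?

3/10

Consider each possible location of the gold coin in turn.
If it is in box 1 (prior 1/3): box 3 is available, opened with probability 3/7; weight (1/3)·(3/7) = 1/7.
If it is in box 2 (prior 1/3): only box 3 is available, probability 1; weight (1/3)·1 = 1/3.
If it is in box 3 (prior 1/3): the host opened box 3, so this case is ruled out; weight (1/3)·0 = 0.
The weights sum to 10/21.
So P(the gold coin in box 1 | the host opened box 3) = (1/7) / (10/21) = 3/10.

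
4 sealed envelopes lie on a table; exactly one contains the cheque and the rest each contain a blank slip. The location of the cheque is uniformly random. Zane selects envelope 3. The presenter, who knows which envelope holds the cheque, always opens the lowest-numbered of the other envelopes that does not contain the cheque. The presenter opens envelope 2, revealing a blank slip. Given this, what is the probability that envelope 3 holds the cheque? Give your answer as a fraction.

0

Condition on the true location of the cheque.
If it is in envelope 1 (prior 1/4): envelope 2 is the lowest-numbered option available, probability 1; weight (1/4)·1 = 1/4.
If it is in envelope 2 (prior 1/4): the presenter opened envelope 2, so this case is ruled out; weight (1/4)·0 = 0.
If it is in either of envelopes 3 and 4 (prior 1/4 each): the presenter would have opened envelope 1 instead, probability 0; weight (1/4)·0 = 0 each.
The weights sum to 1/4.
So P(the cheque in envelope 3 | the presenter opened envelope 2) = 0 / (1/4) = 0.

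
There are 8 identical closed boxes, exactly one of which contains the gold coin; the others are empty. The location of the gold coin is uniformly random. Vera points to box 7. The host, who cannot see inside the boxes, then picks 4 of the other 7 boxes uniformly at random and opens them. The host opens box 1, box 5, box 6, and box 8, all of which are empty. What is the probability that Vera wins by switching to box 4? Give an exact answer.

1/4

Consider each possible location of the gold coin in turn.
If it is in any of boxes 1, 5, 6, and 8 (prior 1/8 each): that box was opened and seen not to hold the prize — ruled out; weight (1/8)·0 = 0 each.
If it is in any of boxes 2, 3, 4, and 7 (prior 1/8 each): the host picks exactly this set with probability 1/35 regardless, and none is the prize; weight (1/8)·(1/35) = 1/280 each.
The weights sum to 1/70.
So P(the gold coin in box 4 | the host opened box 1, box 5, box 6, and box 8) = (1/280) / (1/70) = 1/4.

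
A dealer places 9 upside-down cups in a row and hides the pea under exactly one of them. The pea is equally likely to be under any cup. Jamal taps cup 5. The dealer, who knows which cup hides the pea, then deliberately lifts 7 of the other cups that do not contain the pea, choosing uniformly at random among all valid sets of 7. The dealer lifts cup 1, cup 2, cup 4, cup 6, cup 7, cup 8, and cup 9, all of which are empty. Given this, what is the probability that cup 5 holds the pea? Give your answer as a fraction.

Condition on the true location of the pea.
If it is under any of cups 1, 2, 4, 6, 7, 8, and 9 (prior 1/9 each): that cup was opened and seen not to hold the prize — ruled out; weight (1/9)·0 = 0 each.
If it is under cup 3 (prior 1/9): the dealer has no choice, probability 1; weight (1/9)·1 = 1/9.
If it is under cup 5 (prior 1/9): the dealer has 8 equally likely choices, so probability 1/8; weight (1/9)·(1/8) = 1/72.
The weights sum to 1/8.
So P(the pea under cup 5 | the dealer opened cup 1, cup 2, cup 4, cup 6, cup 7, cup 8, and cup 9) = (1/72) / (1/8) = 1/9.

1/9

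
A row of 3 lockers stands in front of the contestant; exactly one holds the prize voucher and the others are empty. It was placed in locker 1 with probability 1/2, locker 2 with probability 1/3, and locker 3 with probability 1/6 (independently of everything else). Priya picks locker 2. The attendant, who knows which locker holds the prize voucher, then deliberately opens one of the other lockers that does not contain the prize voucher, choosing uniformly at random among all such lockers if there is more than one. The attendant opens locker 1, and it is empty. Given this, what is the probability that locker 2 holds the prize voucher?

Condition on the true location of the prize voucher.
If it is in locker 1 (prior 1/2): the attendant opened locker 1, so this case is ruled out; weight (1/2)·0 = 0.
If it is in locker 2 (prior 1/3): the attendant has 2 equally likely choices, so probability 1/2; weight (1/3)·(1/2) = 1/6.
If it is in locker 3 (prior 1/6): the attendant has no choice, probability 1; weight (1/6)·1 = 1/6.
The weights sum to 1/3.
So P(the prize voucher in locker 2 | the attendant opened locker 1) = (1/6) / (1/3) = 1/2.

1/2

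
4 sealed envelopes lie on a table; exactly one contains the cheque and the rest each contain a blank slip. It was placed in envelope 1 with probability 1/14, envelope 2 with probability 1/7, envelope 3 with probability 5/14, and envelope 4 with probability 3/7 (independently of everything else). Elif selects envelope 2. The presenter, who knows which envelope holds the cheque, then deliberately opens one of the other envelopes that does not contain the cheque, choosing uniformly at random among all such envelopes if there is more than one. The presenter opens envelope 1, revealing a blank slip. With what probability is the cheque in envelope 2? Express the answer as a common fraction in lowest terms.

4/37

Condition on the true location of the cheque.
If it is in envelope 1 (prior 1/14): the presenter opened envelope 1, so this case is ruled out; weight (1/14)·0 = 0.
If it is in envelope 2 (prior 1/7): the presenter has 3 equally likely choices, so probability 1/3; weight (1/7)·(1/3) = 1/21.
If it is in envelope 3 (prior 5/14): the presenter has 2 equally likely choices, so probability 1/2; weight (5/14)·(1/2) = 5/28.
If it is in envelope 4 (prior 3/7): the presenter has 2 equally likely choices, so probability 1/2; weight (3/7)·(1/2) = 3/14.
The weights sum to 37/84.
So P(the cheque in envelope 2 | the presenter opened envelope 1) = (1/21) / (37/84) = 4/37.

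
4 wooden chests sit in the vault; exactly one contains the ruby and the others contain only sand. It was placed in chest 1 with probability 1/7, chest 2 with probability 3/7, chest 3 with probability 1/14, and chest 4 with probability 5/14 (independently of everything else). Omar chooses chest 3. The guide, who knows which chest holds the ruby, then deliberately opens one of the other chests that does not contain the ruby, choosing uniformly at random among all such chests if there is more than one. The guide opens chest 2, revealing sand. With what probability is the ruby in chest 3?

2/23

Apply Bayes' rule, conditioning on where the ruby actually is.
If it is in chest 1 (prior 1/7): the guide has 2 equally likely choices, so probability 1/2; weight (1/7)·(1/2) = 1/14.
If it is in chest 2 (prior 3/7): the guide opened chest 2, so this case is ruled out; weight (3/7)·0 = 0.
If it is in chest 3 (prior 1/14): the guide has 3 equally likely choices, so probability 1/3; weight (1/14)·(1/3) = 1/42.
If it is in chest 4 (prior 5/14): the guide has 2 equally likely choices, so probability 1/2; weight (5/14)·(1/2) = 5/28.
The weights sum to 23/84.
So P(the ruby in chest 3 | the guide opened chest 2) = (1/42) / (23/84) = 2/23.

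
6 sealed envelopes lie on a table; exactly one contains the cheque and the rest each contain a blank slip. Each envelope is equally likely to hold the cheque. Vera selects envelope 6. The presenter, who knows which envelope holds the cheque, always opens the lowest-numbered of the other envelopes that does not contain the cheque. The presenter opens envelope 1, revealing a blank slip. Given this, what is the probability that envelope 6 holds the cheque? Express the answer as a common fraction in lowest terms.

1/5

Consider each possible location of the cheque in turn.
If it is in envelope 1 (prior 1/6): the presenter opened envelope 1, so this case is ruled out; weight (1/6)·0 = 0.
If it is in any of envelopes 2, 3, 4, 5, and 6 (prior 1/6 each): envelope 1 is the lowest-numbered option available, probability 1; weight (1/6)·1 = 1/6 each.
The weights sum to 5/6.
So P(the cheque in envelope 6 | the presenter opened envelope 1) = (1/6) / (5/6) = 1/5.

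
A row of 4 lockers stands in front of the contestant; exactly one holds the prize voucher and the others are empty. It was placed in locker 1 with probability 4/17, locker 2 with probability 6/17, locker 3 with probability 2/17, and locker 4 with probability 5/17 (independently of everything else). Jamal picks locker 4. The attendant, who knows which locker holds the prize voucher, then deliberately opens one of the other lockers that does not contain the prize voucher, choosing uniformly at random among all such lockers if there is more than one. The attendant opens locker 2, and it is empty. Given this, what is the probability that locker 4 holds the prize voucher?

5/14

Consider each possible location of the prize voucher in turn.
If it is in locker 1 (prior 4/17): the attendant has 2 equally likely choices, so probability 1/2; weight (4/17)·(1/2) = 2/17.
If it is in locker 2 (prior 6/17): the attendant opened locker 2, so this case is ruled out; weight (6/17)·0 = 0.
If it is in locker 3 (prior 2/17): the attendant has 2 equally likely choices, so probability 1/2; weight (2/17)·(1/2) = 1/17.
If it is in locker 4 (prior 5/17): the attendant has 3 equally likely choices, so probability 1/3; weight (5/17)·(1/3) = 5/51.
The weights sum to 14/51.
So P(the prize voucher in locker 4 | the attendant opened locker 2) = (5/51) / (14/51) = 5/14.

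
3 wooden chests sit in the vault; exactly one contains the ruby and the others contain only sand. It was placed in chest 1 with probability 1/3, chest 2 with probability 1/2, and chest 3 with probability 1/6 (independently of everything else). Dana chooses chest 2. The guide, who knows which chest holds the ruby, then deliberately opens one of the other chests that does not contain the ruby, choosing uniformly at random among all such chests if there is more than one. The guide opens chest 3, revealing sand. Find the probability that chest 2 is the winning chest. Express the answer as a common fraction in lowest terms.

3/7

Consider each possible location of the ruby in turn.
If it is in chest 1 (prior 1/3): the guide has no choice, probability 1; weight (1/3)·1 = 1/3.
If it is in chest 2 (prior 1/2): the guide has 2 equally likely choices, so probability 1/2; weight (1/2)·(1/2) = 1/4.
If it is in chest 3 (prior 1/6): the guide opened chest 3, so this case is ruled out; weight (1/6)·0 = 0.
The weights sum to 7/12.
So P(the ruby in chest 2 | the guide opened chest 3) = (1/4) / (7/12) = 3/7.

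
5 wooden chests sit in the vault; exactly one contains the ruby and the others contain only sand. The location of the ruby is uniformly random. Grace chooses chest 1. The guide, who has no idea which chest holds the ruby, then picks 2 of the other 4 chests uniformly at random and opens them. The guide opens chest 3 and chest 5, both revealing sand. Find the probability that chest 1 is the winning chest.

1/3

Because the guide chose which chests to open without knowing where the ruby is, the choice is independent of the prize location. Learning that none of the 2 opened chests holds the ruby simply rules out those 2 locations and leaves the remaining 3 chests still equally likely by symmetry.
So P(the ruby in chest 1) = 1/3.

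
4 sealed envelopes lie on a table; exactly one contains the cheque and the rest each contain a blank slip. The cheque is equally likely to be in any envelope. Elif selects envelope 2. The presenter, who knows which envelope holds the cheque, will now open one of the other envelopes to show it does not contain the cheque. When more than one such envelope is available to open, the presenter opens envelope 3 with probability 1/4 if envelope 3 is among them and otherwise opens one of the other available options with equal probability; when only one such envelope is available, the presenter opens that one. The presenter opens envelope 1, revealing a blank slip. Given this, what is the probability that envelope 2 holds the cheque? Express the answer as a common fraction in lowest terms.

Condition on the true location of the cheque.
If it is in envelope 1 (prior 1/4): the presenter opened envelope 1, so this case is ruled out; weight (1/4)·0 = 0.
If it is in envelope 2 (prior 1/4): envelope 3 is available but not opened; envelope 1 gets probability (1 − 1/4)/2 = 3/8; weight (1/4)·(3/8) = 3/32.
If it is in envelope 3 (prior 1/4): envelope 3 holds the prize so is unavailable; the presenter chooses uniformly among the 2 others, probability 1/2; weight (1/4)·(1/2) = 1/8.
If it is in envelope 4 (prior 1/4): envelope 3 is available but not opened, probability 3/4; weight (1/4)·(3/4) = 3/16.
The weights sum to 13/32.
So P(the cheque in envelope 2 | the presenter opened envelope 1) = (3/32) / (13/32) = 3/13.

3/13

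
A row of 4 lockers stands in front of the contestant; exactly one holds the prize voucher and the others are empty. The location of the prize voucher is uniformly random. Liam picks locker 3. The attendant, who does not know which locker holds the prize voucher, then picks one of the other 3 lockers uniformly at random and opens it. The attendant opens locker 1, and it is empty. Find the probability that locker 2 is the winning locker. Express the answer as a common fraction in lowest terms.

Consider each possible location of the prize voucher in turn.
If it is in locker 1 (prior 1/4): the attendant opened locker 1, so this case is ruled out; weight (1/4)·0 = 0.
If it is in any of lockers 2, 3, and 4 (prior 1/4 each): the attendant picks locker 1 with probability 1/3 regardless, and it is not the prize; weight (1/4)·(1/3) = 1/12 each.
The weights sum to 1/4.
So P(the prize voucher in locker 2 | the attendant opened locker 1) = (1/12) / (1/4) = 1/3.

1/3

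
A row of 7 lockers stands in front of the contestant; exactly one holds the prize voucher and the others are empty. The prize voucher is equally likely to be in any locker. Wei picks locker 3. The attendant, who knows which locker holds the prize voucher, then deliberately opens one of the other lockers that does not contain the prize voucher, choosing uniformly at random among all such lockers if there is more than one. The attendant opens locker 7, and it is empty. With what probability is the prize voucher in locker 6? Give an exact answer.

6/35

Apply Bayes' rule, conditioning on where the prize voucher actually is.
If it is in any of lockers 1, 2, 4, 5, and 6 (prior 1/7 each): the attendant has 5 equally likely choices, so probability 1/5; weight (1/7)·(1/5) = 1/35 each.
If it is in locker 3 (prior 1/7): the attendant has 6 equally likely choices, so probability 1/6; weight (1/7)·(1/6) = 1/42.
If it is in locker 7 (prior 1/7): the attendant opened locker 7, so this case is ruled out; weight (1/7)·0 = 0.
The weights sum to 1/6.
So P(the prize voucher in locker 6 | the attendant opened locker 7) = (1/35) / (1/6) = 6/35.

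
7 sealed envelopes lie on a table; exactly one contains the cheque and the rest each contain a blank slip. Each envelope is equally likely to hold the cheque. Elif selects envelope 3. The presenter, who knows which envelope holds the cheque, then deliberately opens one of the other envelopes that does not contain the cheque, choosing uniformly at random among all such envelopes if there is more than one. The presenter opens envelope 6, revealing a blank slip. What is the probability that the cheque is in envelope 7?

Apply Bayes' rule, conditioning on where the cheque actually is.
If it is in any of envelopes 1, 2, 4, 5, and 7 (prior 1/7 each): the presenter has 5 equally likely choices, so probability 1/5; weight (1/7)·(1/5) = 1/35 each.
If it is in envelope 3 (prior 1/7): the presenter has 6 equally likely choices, so probability 1/6; weight (1/7)·(1/6) = 1/42.
If it is in envelope 6 (prior 1/7): the presenter opened envelope 6, so this case is ruled out; weight (1/7)·0 = 0.
The weights sum to 1/6.
So P(the cheque in envelope 7 | the presenter opened envelope 6) = (1/35) / (1/6) = 6/35.

6/35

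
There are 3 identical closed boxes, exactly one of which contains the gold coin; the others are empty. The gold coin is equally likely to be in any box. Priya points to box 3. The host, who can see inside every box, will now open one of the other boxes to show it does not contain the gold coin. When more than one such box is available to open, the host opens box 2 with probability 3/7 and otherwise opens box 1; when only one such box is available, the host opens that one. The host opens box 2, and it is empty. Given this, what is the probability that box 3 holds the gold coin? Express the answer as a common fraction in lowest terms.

3/10

Consider each possible location of the gold coin in turn.
If it is in box 1 (prior 1/3): only box 2 is available, probability 1; weight (1/3)·1 = 1/3.
If it is in box 2 (prior 1/3): the host opened box 2, so this case is ruled out; weight (1/3)·0 = 0.
If it is in box 3 (prior 1/3): box 2 is available, opened with probability 3/7; weight (1/3)·(3/7) = 1/7.
The weights sum to 10/21.
So P(the gold coin in box 3 | the host opened box 2) = (1/7) / (10/21) = 3/10.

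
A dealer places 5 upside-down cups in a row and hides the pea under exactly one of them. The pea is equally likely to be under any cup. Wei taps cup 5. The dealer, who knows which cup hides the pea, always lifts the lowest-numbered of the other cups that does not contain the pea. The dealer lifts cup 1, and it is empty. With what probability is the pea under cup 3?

Consider each possible location of the pea in turn.
If it is under cup 1 (prior 1/5): the dealer opened cup 1, so this case is ruled out; weight (1/5)·0 = 0.
If it is under any of cups 2, 3, 4, and 5 (prior 1/5 each): cup 1 is the lowest-numbered option available, probability 1; weight (1/5)·1 = 1/5 each.
The weights sum to 4/5.
So P(the pea under cup 3 | the dealer opened cup 1) = (1/5) / (4/5) = 1/4.

1/4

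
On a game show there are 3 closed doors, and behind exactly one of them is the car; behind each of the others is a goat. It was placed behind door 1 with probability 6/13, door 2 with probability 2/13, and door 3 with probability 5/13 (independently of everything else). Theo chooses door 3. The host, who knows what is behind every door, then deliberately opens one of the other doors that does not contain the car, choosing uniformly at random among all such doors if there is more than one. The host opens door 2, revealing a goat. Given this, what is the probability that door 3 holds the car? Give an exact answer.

5/17

Consider each possible location of the car in turn.
If it is behind door 1 (prior 6/13): the host has no choice, probability 1; weight (6/13)·1 = 6/13.
If it is behind door 2 (prior 2/13): the host opened door 2, so this case is ruled out; weight (2/13)·0 = 0.
If it is behind door 3 (prior 5/13): the host has 2 equally likely choices, so probability 1/2; weight (5/13)·(1/2) = 5/26.
The weights sum to 17/26.
So P(the car behind door 3 | the host opened door 2) = (5/26) / (17/26) = 5/17.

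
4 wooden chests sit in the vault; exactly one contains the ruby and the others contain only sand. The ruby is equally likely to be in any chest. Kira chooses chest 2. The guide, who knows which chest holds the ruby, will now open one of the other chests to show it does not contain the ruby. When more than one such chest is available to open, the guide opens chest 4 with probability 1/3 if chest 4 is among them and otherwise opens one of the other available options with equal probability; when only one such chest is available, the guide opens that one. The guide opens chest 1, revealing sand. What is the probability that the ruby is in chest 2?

Condition on the true location of the ruby.
If it is in chest 1 (prior 1/4): the guide opened chest 1, so this case is ruled out; weight (1/4)·0 = 0.
If it is in chest 2 (prior 1/4): chest 4 is available but not opened; chest 1 gets probability (1 − 1/3)/2 = 1/3; weight (1/4)·(1/3) = 1/12.
If it is in chest 3 (prior 1/4): chest 4 is available but not opened, probability 2/3; weight (1/4)·(2/3) = 1/6.
If it is in chest 4 (prior 1/4): chest 4 holds the prize so is unavailable; the guide chooses uniformly among the 2 others, probability 1/2; weight (1/4)·(1/2) = 1/8.
The weights sum to 3/8.
So P(the ruby in chest 2 | the guide opened chest 1) = (1/12) / (3/8) = 2/9.

2/9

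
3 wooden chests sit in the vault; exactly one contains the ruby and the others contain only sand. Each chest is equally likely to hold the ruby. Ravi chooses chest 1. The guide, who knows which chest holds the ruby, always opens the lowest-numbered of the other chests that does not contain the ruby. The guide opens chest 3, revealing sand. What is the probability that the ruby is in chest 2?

Condition on the true location of the ruby.
If it is in chest 1 (prior 1/3): the guide would have opened chest 2 instead, probability 0; weight (1/3)·0 = 0.
If it is in chest 2 (prior 1/3): chest 3 is the lowest-numbered option available, probability 1; weight (1/3)·1 = 1/3.
If it is in chest 3 (prior 1/3): the guide opened chest 3, so this case is ruled out; weight (1/3)·0 = 0.
The weights sum to 1/3.
So P(the ruby in chest 2 | the guide opened chest 3) = (1/3) / (1/3) = 1.

1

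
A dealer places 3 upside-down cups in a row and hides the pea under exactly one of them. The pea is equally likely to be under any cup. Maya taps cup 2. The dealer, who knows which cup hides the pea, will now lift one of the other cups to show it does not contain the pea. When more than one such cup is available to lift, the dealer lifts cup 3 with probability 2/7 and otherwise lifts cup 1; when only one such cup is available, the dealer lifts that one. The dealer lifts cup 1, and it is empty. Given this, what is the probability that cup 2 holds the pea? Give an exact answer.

5/12

Apply Bayes' rule, conditioning on where the pea actually is.
If it is under cup 1 (prior 1/3): the dealer opened cup 1, so this case is ruled out; weight (1/3)·0 = 0.
If it is under cup 2 (prior 1/3): cup 3 is available but not opened, probability 5/7; weight (1/3)·(5/7) = 5/21.
If it is under cup 3 (prior 1/3): only cup 1 is available, probability 1; weight (1/3)·1 = 1/3.
The weights sum to 4/7.
So P(the pea under cup 2 | the dealer opened cup 1) = (5/21) / (4/7) = 5/12.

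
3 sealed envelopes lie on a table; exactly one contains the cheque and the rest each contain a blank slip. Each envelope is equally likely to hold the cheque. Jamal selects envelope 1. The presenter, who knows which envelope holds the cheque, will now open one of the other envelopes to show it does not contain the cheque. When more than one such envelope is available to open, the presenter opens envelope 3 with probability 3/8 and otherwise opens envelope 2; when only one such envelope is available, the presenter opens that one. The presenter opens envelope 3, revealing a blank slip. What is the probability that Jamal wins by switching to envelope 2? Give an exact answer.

8/11

Apply Bayes' rule, conditioning on where the cheque actually is.
If it is in envelope 1 (prior 1/3): envelope 3 is available, opened with probability 3/8; weight (1/3)·(3/8) = 1/8.
If it is in envelope 2 (prior 1/3): only envelope 3 is available, probability 1; weight (1/3)·1 = 1/3.
If it is in envelope 3 (prior 1/3): the presenter opened envelope 3, so this case is ruled out; weight (1/3)·0 = 0.
The weights sum to 11/24.
So P(the cheque in envelope 2 | the presenter opened envelope 3) = (1/3) / (11/24) = 8/11.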